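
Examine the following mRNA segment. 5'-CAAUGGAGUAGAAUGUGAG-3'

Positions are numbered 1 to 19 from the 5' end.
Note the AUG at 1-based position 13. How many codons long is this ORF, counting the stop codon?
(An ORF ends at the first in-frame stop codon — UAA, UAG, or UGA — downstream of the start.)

Codons from position 13: AUG (13–15), UGA (16–18).
UGA is the first in-frame stop; that's 2 codons including the stop.

2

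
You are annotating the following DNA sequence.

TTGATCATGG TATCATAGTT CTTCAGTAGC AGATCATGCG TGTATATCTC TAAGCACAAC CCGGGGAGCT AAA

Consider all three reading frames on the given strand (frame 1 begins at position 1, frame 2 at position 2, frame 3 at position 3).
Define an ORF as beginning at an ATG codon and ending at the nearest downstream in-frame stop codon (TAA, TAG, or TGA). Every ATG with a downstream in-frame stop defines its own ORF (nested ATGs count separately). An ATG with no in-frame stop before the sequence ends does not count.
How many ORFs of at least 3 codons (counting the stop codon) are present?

Frame 1: TTG ATC ATG GTA TCA TAG TTC TTC AGT AGC AGA TCA TGC GTG TAT ATC TCT AAG CAC AAC CCG GGG AGC TAA — ATG at 7, stop TAG at 16 → 12 nt.
Frame 2: TGA TCA TGG TAT CAT AGT TCT TCA GTA GCA GAT CAT GCG TGT ATA TCT CTA AGC ACA ACC CGG GGA GCT AAA — no ATG→stop ORF.
Frame 3: GAT CAT GGT ATC ATA GTT CTT CAG TAG CAG ATC ATG CGT GTA TAT CTC TAA GCA CAA CCC GGG GAG CTA — ATG at 36, stop TAA at 51 → 18 nt.
ORFs ≥ 3 codons: frame 1 7–18 (4 codons), frame 3 36–53 (6 codons). Count = 2.

2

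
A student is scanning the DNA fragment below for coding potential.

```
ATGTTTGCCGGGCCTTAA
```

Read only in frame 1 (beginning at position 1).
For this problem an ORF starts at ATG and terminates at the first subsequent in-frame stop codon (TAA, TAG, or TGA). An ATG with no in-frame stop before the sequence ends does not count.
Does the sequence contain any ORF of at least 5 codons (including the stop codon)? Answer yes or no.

Frame 1: ATG TTT GCC GGG CCT TAA — ATG at 1, stop TAA at 16 → 18 nt.
Frame 1 has an ORF of 6 codons (positions 1–18) ≥ 5, so yes.

yes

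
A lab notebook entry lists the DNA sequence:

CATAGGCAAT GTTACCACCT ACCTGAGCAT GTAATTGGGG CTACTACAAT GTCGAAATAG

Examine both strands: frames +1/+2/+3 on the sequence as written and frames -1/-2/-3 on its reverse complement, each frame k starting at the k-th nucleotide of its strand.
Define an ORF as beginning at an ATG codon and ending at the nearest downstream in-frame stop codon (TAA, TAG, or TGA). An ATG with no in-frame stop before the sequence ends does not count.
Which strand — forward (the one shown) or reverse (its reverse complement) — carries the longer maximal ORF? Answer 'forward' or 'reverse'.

forward

Reverse complement (5'→3'): CTATTTCGACATTGTAGTAGCCCCAATTACATGCTCAGGTAGGTGGTAACATTGCCTATG
Frame +1: CAT AGG CAA TGT TAC CAC CTA CCT GAG CAT GTA ATT GGG GCT ACT ACA ATG TCG AAA TAG — ATG at 49, stop TAG at 58 → 12 nt.
Frame +2: ATA GGC AAT GTT ACC ACC TAC CTG AGC ATG TAA TTG GGG CTA CTA CAA TGT CGA AAT — ATG at 29, stop TAA at 32 → 6 nt.
Frame +3: TAG GCA ATG TTA CCA CCT ACC TGA GCA TGT AAT TGG GGC TAC TAC AAT GTC GAA ATA — ATG at 9, stop TGA at 24 → 18 nt.
Frame -1: CTA TTT CGA CAT TGT AGT AGC CCC AAT TAC ATG CTC AGG TAG GTG GTA ACA TTG CCT ATG — ATG at 31, stop TAG at 40 → 12 nt.
Frame -2: TAT TTC GAC ATT GTA GTA GCC CCA ATT ACA TGC TCA GGT AGG TGG TAA CAT TGC CTA — no ATG→stop ORF.
Frame -3: ATT TCG ACA TTG TAG TAG CCC CAA TTA CAT GCT CAG GTA GGT GGT AAC ATT GCC TAT — no ATG→stop ORF.
Forward-strand max 18 nt; reverse-strand max 12 nt. The forward strand has the longer ORF.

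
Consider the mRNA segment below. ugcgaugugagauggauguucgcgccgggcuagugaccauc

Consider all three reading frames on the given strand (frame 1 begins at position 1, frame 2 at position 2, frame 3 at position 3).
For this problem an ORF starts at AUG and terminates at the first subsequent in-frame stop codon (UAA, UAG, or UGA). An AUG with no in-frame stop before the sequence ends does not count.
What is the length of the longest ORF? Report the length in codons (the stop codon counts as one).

Frame 1: UGC GAU GUG AGA UGG AUG UUC GCG CCG GGC UAG UGA CCA — AUG at 16, stop UAG at 31 → 18 nt.
Frame 2: GCG AUG UGA GAU GGA UGU UCG CGC CGG GCU AGU GAC CAU — AUG at 5, stop UGA at 8 → 6 nt.
Frame 3: CGA UGU GAG AUG GAU GUU CGC GCC GGG CUA GUG ACC AUC — no AUG→stop ORF.
Longest: frame 1, positions 16–33, 18 nt = 6 codons = 5 aa. → 6 codons.

6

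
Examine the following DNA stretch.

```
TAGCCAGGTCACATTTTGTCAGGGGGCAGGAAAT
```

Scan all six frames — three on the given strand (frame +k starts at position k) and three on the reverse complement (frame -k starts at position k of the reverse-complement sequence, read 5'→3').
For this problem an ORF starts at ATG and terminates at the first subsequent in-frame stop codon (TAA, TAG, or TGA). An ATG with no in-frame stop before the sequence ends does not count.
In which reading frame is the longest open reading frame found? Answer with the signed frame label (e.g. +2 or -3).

Reverse complement (5'→3'): ATTTCCTGCCCCCTGACAAAATGTGACCTGGCTA
Frame +1: TAG CCA GGT CAC ATT TTG TCA GGG GGC AGG AAA — no ATG→stop ORF.
Frame +2: AGC CAG GTC ACA TTT TGT CAG GGG GCA GGA AAT — no ATG→stop ORF.
Frame +3: GCC AGG TCA CAT TTT GTC AGG GGG CAG GAA — no ATG→stop ORF.
Frame -1: ATT TCC TGC CCC CTG ACA AAA TGT GAC CTG GCT — no ATG→stop ORF.
Frame -2: TTT CCT GCC CCC TGA CAA AAT GTG ACC TGG CTA — no ATG→stop ORF.
Frame -3: TTC CTG CCC CCT GAC AAA ATG TGA CCT GGC — ATG at 21, stop TGA at 24 → 6 nt.
Longest ORF is 6 nt in frame -3 (positions 21–26).

-3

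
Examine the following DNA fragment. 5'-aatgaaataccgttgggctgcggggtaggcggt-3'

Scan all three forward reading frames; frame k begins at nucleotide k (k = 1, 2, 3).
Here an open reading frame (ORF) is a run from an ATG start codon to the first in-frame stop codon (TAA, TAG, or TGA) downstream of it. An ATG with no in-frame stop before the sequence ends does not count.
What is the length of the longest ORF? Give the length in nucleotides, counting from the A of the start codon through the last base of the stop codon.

27

Frame 1: AAT GAA ATA CCG TTG GGC TGC GGG GTA GGC GGT — no ATG→stop ORF.
Frame 2: ATG AAA TAC CGT TGG GCT GCG GGG TAG GCG — ATG at 2, stop TAG at 26 → 27 nt.
Frame 3: TGA AAT ACC GTT GGG CTG CGG GGT AGG CGG — no ATG→stop ORF.
Longest: frame 2, positions 2–28, 27 nt = 9 codons = 8 aa. → 27 nucleotides.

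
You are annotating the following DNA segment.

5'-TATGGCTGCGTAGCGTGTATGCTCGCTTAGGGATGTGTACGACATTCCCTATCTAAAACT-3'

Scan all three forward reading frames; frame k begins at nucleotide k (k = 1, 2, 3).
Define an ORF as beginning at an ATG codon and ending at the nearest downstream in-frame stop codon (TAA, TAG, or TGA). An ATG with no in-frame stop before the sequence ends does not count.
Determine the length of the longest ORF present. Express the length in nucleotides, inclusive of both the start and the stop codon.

24

Frame 1: TAT GGC TGC GTA GCG TGT ATG CTC GCT TAG GGA TGT GTA CGA CAT TCC CTA TCT AAA ACT — ATG at 19, stop TAG at 28 → 12 nt.
Frame 2: ATG GCT GCG TAG CGT GTA TGC TCG CTT AGG GAT GTG TAC GAC ATT CCC TAT CTA AAA — ATG at 2, stop TAG at 11 → 12 nt.
Frame 3: TGG CTG CGT AGC GTG TAT GCT CGC TTA GGG ATG TGT ACG ACA TTC CCT ATC TAA AAC — ATG at 33, stop TAA at 54 → 24 nt.
Longest: frame 3, positions 33–56, 24 nt = 8 codons = 7 aa. → 24 nucleotides.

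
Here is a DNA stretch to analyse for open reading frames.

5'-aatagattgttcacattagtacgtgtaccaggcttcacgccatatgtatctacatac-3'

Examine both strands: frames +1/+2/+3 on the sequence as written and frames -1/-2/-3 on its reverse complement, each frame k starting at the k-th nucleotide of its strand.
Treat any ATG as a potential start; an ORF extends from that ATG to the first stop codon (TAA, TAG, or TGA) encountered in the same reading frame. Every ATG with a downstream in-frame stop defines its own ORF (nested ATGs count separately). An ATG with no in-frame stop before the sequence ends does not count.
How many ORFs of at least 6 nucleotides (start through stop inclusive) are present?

Reverse complement (5'→3'): GTATGTAGATACATATGGCGTGAAGCCTGGTACACGTACTAATGTGAACAATCTATT
Frame +1: AAT AGA TTG TTC ACA TTA GTA CGT GTA CCA GGC TTC ACG CCA TAT GTA TCT ACA TAC — no ATG→stop ORF.
Frame +2: ATA GAT TGT TCA CAT TAG TAC GTG TAC CAG GCT TCA CGC CAT ATG TAT CTA CAT — no ATG→stop ORF.
Frame +3: TAG ATT GTT CAC ATT AGT ACG TGT ACC AGG CTT CAC GCC ATA TGT ATC TAC ATA — no ATG→stop ORF.
Frame -1: GTA TGT AGA TAC ATA TGG CGT GAA GCC TGG TAC ACG TAC TAA TGT GAA CAA TCT ATT — no ATG→stop ORF.
Frame -2: TAT GTA GAT ACA TAT GGC GTG AAG CCT GGT ACA CGT ACT AAT GTG AAC AAT CTA — no ATG→stop ORF.
Frame -3: ATG TAG ATA CAT ATG GCG TGA AGC CTG GTA CAC GTA CTA ATG TGA ACA ATC TAT — ATG at 3, stop TAG at 6 → 6 nt; ATG at 15, stop TGA at 21 → 9 nt; ATG at 42, stop TGA at 45 → 6 nt.
ORFs ≥ 6 nucleotides: frame -3 3–8 (6 nucleotides), frame -3 15–23 (9 nucleotides), frame -3 42–47 (6 nucleotides). Count = 3.

3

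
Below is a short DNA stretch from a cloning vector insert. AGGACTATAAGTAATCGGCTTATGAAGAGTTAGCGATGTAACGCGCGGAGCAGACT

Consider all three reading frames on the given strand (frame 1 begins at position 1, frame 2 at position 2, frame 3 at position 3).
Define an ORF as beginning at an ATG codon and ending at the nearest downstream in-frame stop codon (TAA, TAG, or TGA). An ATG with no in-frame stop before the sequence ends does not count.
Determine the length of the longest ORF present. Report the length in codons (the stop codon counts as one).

4

Frame 1: AGG ACT ATA AGT AAT CGG CTT ATG AAG AGT TAG CGA TGT AAC GCG CGG AGC AGA — ATG at 22, stop TAG at 31 → 12 nt.
Frame 2: GGA CTA TAA GTA ATC GGC TTA TGA AGA GTT AGC GAT GTA ACG CGC GGA GCA GAC — no ATG→stop ORF.
Frame 3: GAC TAT AAG TAA TCG GCT TAT GAA GAG TTA GCG ATG TAA CGC GCG GAG CAG ACT — ATG at 36, stop TAA at 39 → 6 nt.
Longest: frame 1, positions 22–33, 12 nt = 4 codons = 3 aa. → 4 codons.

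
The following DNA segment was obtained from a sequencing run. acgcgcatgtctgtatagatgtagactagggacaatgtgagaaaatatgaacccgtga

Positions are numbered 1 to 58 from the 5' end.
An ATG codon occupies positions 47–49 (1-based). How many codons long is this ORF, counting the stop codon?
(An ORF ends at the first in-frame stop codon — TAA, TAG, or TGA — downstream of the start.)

4

Codons from position 47: ATG (47–49), AAC (50–52), CCG (53–55), TGA (56–58).
TGA is the first in-frame stop; that's 4 codons including the stop.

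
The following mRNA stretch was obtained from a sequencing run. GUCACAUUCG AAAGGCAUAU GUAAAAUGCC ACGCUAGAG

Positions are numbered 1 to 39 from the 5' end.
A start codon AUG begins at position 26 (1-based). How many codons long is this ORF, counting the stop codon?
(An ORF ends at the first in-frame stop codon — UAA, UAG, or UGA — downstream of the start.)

Codons from position 26: AUG (26–28), CCA (29–31), CGC (32–34), UAG (35–37).
UAG is the first in-frame stop; that's 4 codons including the stop.

4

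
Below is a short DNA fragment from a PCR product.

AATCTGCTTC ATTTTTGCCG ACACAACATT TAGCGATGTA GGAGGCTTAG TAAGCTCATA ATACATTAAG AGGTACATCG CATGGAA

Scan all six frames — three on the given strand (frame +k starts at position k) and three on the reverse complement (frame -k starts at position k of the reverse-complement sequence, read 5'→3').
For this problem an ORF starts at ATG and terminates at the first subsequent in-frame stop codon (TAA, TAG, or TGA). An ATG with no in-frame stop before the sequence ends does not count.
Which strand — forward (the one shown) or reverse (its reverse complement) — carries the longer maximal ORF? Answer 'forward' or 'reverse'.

reverse

Reverse complement (5'→3'): TTCCATGCGATGTACCTCTTAATGTATTATGAGCTTACTAAGCCTCCTACATCGCTAAATGTTGTGTCGGCAAAAATGAAGCAGATT
Frame +1: AAT CTG CTT CAT TTT TGC CGA CAC AAC ATT TAG CGA TGT AGG AGG CTT AGT AAG CTC ATA ATA CAT TAA GAG GTA CAT CGC ATG GAA — no ATG→stop ORF.
Frame +2: ATC TGC TTC ATT TTT GCC GAC ACA ACA TTT AGC GAT GTA GGA GGC TTA GTA AGC TCA TAA TAC ATT AAG AGG TAC ATC GCA TGG — no ATG→stop ORF.
Frame +3: TCT GCT TCA TTT TTG CCG ACA CAA CAT TTA GCG ATG TAG GAG GCT TAG TAA GCT CAT AAT ACA TTA AGA GGT ACA TCG CAT GGA — ATG at 36, stop TAG at 39 → 6 nt.
Frame -1: TTC CAT GCG ATG TAC CTC TTA ATG TAT TAT GAG CTT ACT AAG CCT CCT ACA TCG CTA AAT GTT GTG TCG GCA AAA ATG AAG CAG ATT — no ATG→stop ORF.
Frame -2: TCC ATG CGA TGT ACC TCT TAA TGT ATT ATG AGC TTA CTA AGC CTC CTA CAT CGC TAA ATG TTG TGT CGG CAA AAA TGA AGC AGA — ATG at 5, stop TAA at 20 → 18 nt; ATG at 29, stop TAA at 56 → 30 nt; ATG at 59, stop TGA at 77 → 21 nt.
Frame -3: CCA TGC GAT GTA CCT CTT AAT GTA TTA TGA GCT TAC TAA GCC TCC TAC ATC GCT AAA TGT TGT GTC GGC AAA AAT GAA GCA GAT — no ATG→stop ORF.
Forward-strand max 6 nt; reverse-strand max 30 nt. The reverse strand has the longer ORF.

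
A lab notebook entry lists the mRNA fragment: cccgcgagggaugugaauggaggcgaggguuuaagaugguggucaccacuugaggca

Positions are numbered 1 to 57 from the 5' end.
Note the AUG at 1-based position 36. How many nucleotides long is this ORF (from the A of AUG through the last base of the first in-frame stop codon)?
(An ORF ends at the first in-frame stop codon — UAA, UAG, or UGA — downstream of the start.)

Codons from position 36: AUG (36–38), GUG (39–41), GUC (42–44), ACC (45–47), ACU (48–50), UGA (51–53).
UGA is the first in-frame stop; ORF spans 36–53, 18 nucleotides.

18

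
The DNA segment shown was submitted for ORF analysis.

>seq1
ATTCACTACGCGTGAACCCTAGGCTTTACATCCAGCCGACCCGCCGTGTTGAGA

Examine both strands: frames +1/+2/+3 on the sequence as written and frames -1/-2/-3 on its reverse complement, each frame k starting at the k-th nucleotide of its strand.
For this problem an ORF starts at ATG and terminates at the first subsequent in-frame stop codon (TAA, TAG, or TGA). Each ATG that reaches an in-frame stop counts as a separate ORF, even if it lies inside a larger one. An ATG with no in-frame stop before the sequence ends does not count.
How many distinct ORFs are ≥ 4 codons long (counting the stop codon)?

Reverse complement (5'→3'): TCTCAACACGGCGGGTCGGCTGGATGTAAAGCCTAGGGTTCACGCGTAGTGAAT
Frame +1: ATT CAC TAC GCG TGA ACC CTA GGC TTT ACA TCC AGC CGA CCC GCC GTG TTG AGA — no ATG→stop ORF.
Frame +2: TTC ACT ACG CGT GAA CCC TAG GCT TTA CAT CCA GCC GAC CCG CCG TGT TGA — no ATG→stop ORF.
Frame +3: TCA CTA CGC GTG AAC CCT AGG CTT TAC ATC CAG CCG ACC CGC CGT GTT GAG — no ATG→stop ORF.
Frame -1: TCT CAA CAC GGC GGG TCG GCT GGA TGT AAA GCC TAG GGT TCA CGC GTA GTG AAT — no ATG→stop ORF.
Frame -2: CTC AAC ACG GCG GGT CGG CTG GAT GTA AAG CCT AGG GTT CAC GCG TAG TGA — no ATG→stop ORF.
Frame -3: TCA ACA CGG CGG GTC GGC TGG ATG TAA AGC CTA GGG TTC ACG CGT AGT GAA — ATG at 24, stop TAA at 27 → 6 nt.
No ORF reaches 4 codons. Count = 0.

0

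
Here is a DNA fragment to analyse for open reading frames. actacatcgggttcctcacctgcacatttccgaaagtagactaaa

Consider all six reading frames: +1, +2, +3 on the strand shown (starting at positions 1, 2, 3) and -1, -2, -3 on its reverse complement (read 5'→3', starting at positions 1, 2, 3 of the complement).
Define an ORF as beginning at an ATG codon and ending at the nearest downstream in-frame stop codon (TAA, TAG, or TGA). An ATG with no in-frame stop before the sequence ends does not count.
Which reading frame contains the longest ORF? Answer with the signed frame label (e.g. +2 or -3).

-1

Reverse complement (5'→3'): TTTAGTCTACTTTCGGAAATGTGCAGGTGAGGAACCCGATGTAGT
Frame +1: ACT ACA TCG GGT TCC TCA CCT GCA CAT TTC CGA AAG TAG ACT AAA — no ATG→stop ORF.
Frame +2: CTA CAT CGG GTT CCT CAC CTG CAC ATT TCC GAA AGT AGA CTA — no ATG→stop ORF.
Frame +3: TAC ATC GGG TTC CTC ACC TGC ACA TTT CCG AAA GTA GAC TAA — no ATG→stop ORF.
Frame -1: TTT AGT CTA CTT TCG GAA ATG TGC AGG TGA GGA ACC CGA TGT AGT — ATG at 19, stop TGA at 28 → 12 nt.
Frame -2: TTA GTC TAC TTT CGG AAA TGT GCA GGT GAG GAA CCC GAT GTA — no ATG→stop ORF.
Frame -3: TAG TCT ACT TTC GGA AAT GTG CAG GTG AGG AAC CCG ATG TAG — ATG at 39, stop TAG at 42 → 6 nt.
Longest ORF is 12 nt in frame -1 (positions 19–30).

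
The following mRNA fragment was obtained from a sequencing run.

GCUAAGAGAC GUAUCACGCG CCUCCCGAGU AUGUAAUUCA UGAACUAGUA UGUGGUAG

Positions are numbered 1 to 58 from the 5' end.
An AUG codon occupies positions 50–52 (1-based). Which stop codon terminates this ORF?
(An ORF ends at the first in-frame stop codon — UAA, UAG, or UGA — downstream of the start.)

Codons from position 50: AUG (50–52), UGG (53–55), UAG (56–58).
The first in-frame stop codon is UAG.

UAG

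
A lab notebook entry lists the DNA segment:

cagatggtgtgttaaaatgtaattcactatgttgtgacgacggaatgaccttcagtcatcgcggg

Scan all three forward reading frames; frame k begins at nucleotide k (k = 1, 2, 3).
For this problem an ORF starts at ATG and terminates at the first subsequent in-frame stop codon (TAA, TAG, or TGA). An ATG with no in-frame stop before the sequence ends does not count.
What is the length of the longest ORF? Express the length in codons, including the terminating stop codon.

4

Frame 1: CAG ATG GTG TGT TAA AAT GTA ATT CAC TAT GTT GTG ACG ACG GAA TGA CCT TCA GTC ATC GCG — ATG at 4, stop TAA at 13 → 12 nt.
Frame 2: AGA TGG TGT GTT AAA ATG TAA TTC ACT ATG TTG TGA CGA CGG AAT GAC CTT CAG TCA TCG CGG — ATG at 17, stop TAA at 20 → 6 nt; ATG at 29, stop TGA at 35 → 9 nt.
Frame 3: GAT GGT GTG TTA AAA TGT AAT TCA CTA TGT TGT GAC GAC GGA ATG ACC TTC AGT CAT CGC GGG — no ATG→stop ORF.
Longest: frame 1, positions 4–15, 12 nt = 4 codons = 3 aa. → 4 codons.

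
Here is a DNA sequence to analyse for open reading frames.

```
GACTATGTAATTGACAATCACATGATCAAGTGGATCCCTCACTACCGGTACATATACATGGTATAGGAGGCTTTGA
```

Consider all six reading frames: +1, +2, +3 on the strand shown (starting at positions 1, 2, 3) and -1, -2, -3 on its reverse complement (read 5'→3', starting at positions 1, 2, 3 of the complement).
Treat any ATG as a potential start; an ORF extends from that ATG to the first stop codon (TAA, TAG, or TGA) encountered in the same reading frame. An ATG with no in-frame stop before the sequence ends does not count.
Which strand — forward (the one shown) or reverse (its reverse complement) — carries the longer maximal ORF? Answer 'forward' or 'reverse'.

forward

Reverse complement (5'→3'): TCAAAGCCTCCTATACCATGTATATGTACCGGTAGTGAGGGATCCACTTGATCATGTGATTGTCAATTACATAGTC
Frame +1: GAC TAT GTA ATT GAC AAT CAC ATG ATC AAG TGG ATC CCT CAC TAC CGG TAC ATA TAC ATG GTA TAG GAG GCT TTG — ATG at 22, stop TAG at 64 → 45 nt; ATG at 58, stop TAG at 64 → 9 nt.
Frame +2: ACT ATG TAA TTG ACA ATC ACA TGA TCA AGT GGA TCC CTC ACT ACC GGT ACA TAT ACA TGG TAT AGG AGG CTT TGA — ATG at 5, stop TAA at 8 → 6 nt.
Frame +3: CTA TGT AAT TGA CAA TCA CAT GAT CAA GTG GAT CCC TCA CTA CCG GTA CAT ATA CAT GGT ATA GGA GGC TTT — no ATG→stop ORF.
Frame -1: TCA AAG CCT CCT ATA CCA TGT ATA TGT ACC GGT AGT GAG GGA TCC ACT TGA TCA TGT GAT TGT CAA TTA CAT AGT — no ATG→stop ORF.
Frame -2: CAA AGC CTC CTA TAC CAT GTA TAT GTA CCG GTA GTG AGG GAT CCA CTT GAT CAT GTG ATT GTC AAT TAC ATA GTC — no ATG→stop ORF.
Frame -3: AAA GCC TCC TAT ACC ATG TAT ATG TAC CGG TAG TGA GGG ATC CAC TTG ATC ATG TGA TTG TCA ATT ACA TAG — ATG at 18, stop TAG at 33 → 18 nt; ATG at 24, stop TAG at 33 → 12 nt; ATG at 54, stop TGA at 57 → 6 nt.
Forward-strand max 45 nt; reverse-strand max 18 nt. The forward strand has the longer ORF.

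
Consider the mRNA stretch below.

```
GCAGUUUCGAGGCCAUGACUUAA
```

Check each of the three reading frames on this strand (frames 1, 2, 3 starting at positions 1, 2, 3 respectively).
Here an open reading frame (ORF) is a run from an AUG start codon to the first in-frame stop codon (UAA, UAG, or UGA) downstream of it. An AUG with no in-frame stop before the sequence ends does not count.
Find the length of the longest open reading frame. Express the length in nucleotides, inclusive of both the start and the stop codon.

9

Frame 1: GCA GUU UCG AGG CCA UGA CUU — no AUG→stop ORF.
Frame 2: CAG UUU CGA GGC CAU GAC UUA — no AUG→stop ORF.
Frame 3: AGU UUC GAG GCC AUG ACU UAA — AUG at 15, stop UAA at 21 → 9 nt.
Longest: frame 3, positions 15–23, 9 nt = 3 codons = 2 aa. → 9 nucleotides.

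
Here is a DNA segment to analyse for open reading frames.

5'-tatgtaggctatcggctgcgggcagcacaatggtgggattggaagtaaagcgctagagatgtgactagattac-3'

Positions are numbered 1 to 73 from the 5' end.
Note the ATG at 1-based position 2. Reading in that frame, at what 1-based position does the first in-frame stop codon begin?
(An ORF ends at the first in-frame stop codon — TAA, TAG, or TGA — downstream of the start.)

Codons from position 2: ATG (2–4), TAG (5–7).
TAG is a stop codon; it begins at position 5.

5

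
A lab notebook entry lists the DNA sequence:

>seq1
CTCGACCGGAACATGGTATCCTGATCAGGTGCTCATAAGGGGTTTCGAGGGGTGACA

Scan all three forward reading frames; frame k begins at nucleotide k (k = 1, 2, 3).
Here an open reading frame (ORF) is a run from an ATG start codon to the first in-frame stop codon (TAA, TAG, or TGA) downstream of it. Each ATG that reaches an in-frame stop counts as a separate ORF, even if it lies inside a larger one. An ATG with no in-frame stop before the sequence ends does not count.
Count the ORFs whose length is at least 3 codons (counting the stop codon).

Frame 1: CTC GAC CGG AAC ATG GTA TCC TGA TCA GGT GCT CAT AAG GGG TTT CGA GGG GTG ACA — ATG at 13, stop TGA at 22 → 12 nt.
Frame 2: TCG ACC GGA ACA TGG TAT CCT GAT CAG GTG CTC ATA AGG GGT TTC GAG GGG TGA — no ATG→stop ORF.
Frame 3: CGA CCG GAA CAT GGT ATC CTG ATC AGG TGC TCA TAA GGG GTT TCG AGG GGT GAC — no ATG→stop ORF.
ORFs ≥ 3 codons: frame 1 13–24 (4 codons). Count = 1.

1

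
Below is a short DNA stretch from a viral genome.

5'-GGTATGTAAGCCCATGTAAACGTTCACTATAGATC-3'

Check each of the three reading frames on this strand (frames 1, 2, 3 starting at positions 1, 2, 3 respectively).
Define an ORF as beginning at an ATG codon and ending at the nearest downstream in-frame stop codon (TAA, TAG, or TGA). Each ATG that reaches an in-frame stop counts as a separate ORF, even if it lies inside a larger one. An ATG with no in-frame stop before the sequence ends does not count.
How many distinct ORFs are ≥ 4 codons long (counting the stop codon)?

Frame 1: GGT ATG TAA GCC CAT GTA AAC GTT CAC TAT AGA — ATG at 4, stop TAA at 7 → 6 nt.
Frame 2: GTA TGT AAG CCC ATG TAA ACG TTC ACT ATA GAT — ATG at 14, stop TAA at 17 → 6 nt.
Frame 3: TAT GTA AGC CCA TGT AAA CGT TCA CTA TAG ATC — no ATG→stop ORF.
No ORF reaches 4 codons. Count = 0.

0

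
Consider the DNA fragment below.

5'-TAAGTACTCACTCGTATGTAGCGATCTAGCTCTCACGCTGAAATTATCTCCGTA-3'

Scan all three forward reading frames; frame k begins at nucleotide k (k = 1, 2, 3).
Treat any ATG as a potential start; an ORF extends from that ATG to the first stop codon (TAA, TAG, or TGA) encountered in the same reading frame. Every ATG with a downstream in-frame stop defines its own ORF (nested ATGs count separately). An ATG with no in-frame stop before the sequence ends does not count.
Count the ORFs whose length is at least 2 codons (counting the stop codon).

1

Frame 1: TAA GTA CTC ACT CGT ATG TAG CGA TCT AGC TCT CAC GCT GAA ATT ATC TCC GTA — ATG at 16, stop TAG at 19 → 6 nt.
Frame 2: AAG TAC TCA CTC GTA TGT AGC GAT CTA GCT CTC ACG CTG AAA TTA TCT CCG — no ATG→stop ORF.
Frame 3: AGT ACT CAC TCG TAT GTA GCG ATC TAG CTC TCA CGC TGA AAT TAT CTC CGT — no ATG→stop ORF.
ORFs ≥ 2 codons: frame 1 16–21 (2 codons). Count = 1.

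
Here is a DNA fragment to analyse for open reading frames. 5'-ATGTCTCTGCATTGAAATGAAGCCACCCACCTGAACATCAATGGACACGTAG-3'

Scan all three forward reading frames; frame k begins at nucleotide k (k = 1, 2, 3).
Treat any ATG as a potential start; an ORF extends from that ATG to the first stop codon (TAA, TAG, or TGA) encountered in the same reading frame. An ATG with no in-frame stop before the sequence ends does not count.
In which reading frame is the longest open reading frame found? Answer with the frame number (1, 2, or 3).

2

Frame 1: ATG TCT CTG CAT TGA AAT GAA GCC ACC CAC CTG AAC ATC AAT GGA CAC GTA — ATG at 1, stop TGA at 13 → 15 nt.
Frame 2: TGT CTC TGC ATT GAA ATG AAG CCA CCC ACC TGA ACA TCA ATG GAC ACG TAG — ATG at 17, stop TGA at 32 → 18 nt; ATG at 41, stop TAG at 50 → 12 nt.
Frame 3: GTC TCT GCA TTG AAA TGA AGC CAC CCA CCT GAA CAT CAA TGG ACA CGT — no ATG→stop ORF.
Longest ORF is 18 nt in frame 2 (positions 17–34).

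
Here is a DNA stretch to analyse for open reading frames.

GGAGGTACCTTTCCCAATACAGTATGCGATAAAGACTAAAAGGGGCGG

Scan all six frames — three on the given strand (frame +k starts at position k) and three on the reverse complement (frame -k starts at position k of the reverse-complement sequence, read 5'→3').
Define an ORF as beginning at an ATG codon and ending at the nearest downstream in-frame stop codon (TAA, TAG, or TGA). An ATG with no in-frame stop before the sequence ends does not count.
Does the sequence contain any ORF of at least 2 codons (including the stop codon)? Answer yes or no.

Reverse complement (5'→3'): CCGCCCCTTTTAGTCTTTATCGCATACTGTATTGGGAAAGGTACCTCC
Frame +1: GGA GGT ACC TTT CCC AAT ACA GTA TGC GAT AAA GAC TAA AAG GGG CGG — no ATG→stop ORF.
Frame +2: GAG GTA CCT TTC CCA ATA CAG TAT GCG ATA AAG ACT AAA AGG GGC — no ATG→stop ORF.
Frame +3: AGG TAC CTT TCC CAA TAC AGT ATG CGA TAA AGA CTA AAA GGG GCG — ATG at 24, stop TAA at 30 → 9 nt.
Frame -1: CCG CCC CTT TTA GTC TTT ATC GCA TAC TGT ATT GGG AAA GGT ACC TCC — no ATG→stop ORF.
Frame -2: CGC CCC TTT TAG TCT TTA TCG CAT ACT GTA TTG GGA AAG GTA CCT — no ATG→stop ORF.
Frame -3: GCC CCT TTT AGT CTT TAT CGC ATA CTG TAT TGG GAA AGG TAC CTC — no ATG→stop ORF.
Frame +3 has an ORF of 3 codons (positions 24–32) ≥ 2, so yes.

yes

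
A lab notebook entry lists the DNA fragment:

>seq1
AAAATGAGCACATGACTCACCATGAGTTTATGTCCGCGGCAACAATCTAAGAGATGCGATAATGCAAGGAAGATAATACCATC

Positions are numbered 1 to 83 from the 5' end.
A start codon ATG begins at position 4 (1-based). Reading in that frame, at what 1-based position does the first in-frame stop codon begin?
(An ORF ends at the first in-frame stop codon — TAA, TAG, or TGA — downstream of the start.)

Codons from position 4: ATG (4–6), AGC (7–9), ACA (10–12), TGA (13–15).
TGA is a stop codon; it begins at position 13.

13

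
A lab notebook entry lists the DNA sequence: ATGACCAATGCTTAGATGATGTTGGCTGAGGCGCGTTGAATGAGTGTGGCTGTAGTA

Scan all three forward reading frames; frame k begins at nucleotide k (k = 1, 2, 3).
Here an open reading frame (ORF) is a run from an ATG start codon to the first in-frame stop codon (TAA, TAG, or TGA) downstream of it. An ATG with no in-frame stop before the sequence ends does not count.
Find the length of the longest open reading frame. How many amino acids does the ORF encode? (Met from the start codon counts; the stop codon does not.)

7

Frame 1: ATG ACC AAT GCT TAG ATG ATG TTG GCT GAG GCG CGT TGA ATG AGT GTG GCT GTA GTA — ATG at 1, stop TAG at 13 → 15 nt; ATG at 16, stop TGA at 37 → 24 nt; ATG at 19, stop TGA at 37 → 21 nt.
Frame 2: TGA CCA ATG CTT AGA TGA TGT TGG CTG AGG CGC GTT GAA TGA GTG TGG CTG TAG — ATG at 8, stop TGA at 17 → 12 nt.
Frame 3: GAC CAA TGC TTA GAT GAT GTT GGC TGA GGC GCG TTG AAT GAG TGT GGC TGT AGT — no ATG→stop ORF.
Longest: frame 1, positions 16–39, 24 nt = 8 codons = 7 aa. → 7 amino acids.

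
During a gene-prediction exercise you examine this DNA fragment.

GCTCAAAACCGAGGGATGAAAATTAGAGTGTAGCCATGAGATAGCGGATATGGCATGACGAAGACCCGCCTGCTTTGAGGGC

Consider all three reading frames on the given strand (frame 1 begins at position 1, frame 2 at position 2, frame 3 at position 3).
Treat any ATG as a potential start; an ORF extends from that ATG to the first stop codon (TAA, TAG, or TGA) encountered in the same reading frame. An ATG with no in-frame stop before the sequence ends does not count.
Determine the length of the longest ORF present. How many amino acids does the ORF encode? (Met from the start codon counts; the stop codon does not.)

Frame 1: GCT CAA AAC CGA GGG ATG AAA ATT AGA GTG TAG CCA TGA GAT AGC GGA TAT GGC ATG ACG AAG ACC CGC CTG CTT TGA GGG — ATG at 16, stop TAG at 31 → 18 nt; ATG at 55, stop TGA at 76 → 24 nt.
Frame 2: CTC AAA ACC GAG GGA TGA AAA TTA GAG TGT AGC CAT GAG ATA GCG GAT ATG GCA TGA CGA AGA CCC GCC TGC TTT GAG GGC — ATG at 50, stop TGA at 56 → 9 nt.
Frame 3: TCA AAA CCG AGG GAT GAA AAT TAG AGT GTA GCC ATG AGA TAG CGG ATA TGG CAT GAC GAA GAC CCG CCT GCT TTG AGG — ATG at 36, stop TAG at 42 → 9 nt.
Longest: frame 1, positions 55–78, 24 nt = 8 codons = 7 aa. → 7 amino acids.

7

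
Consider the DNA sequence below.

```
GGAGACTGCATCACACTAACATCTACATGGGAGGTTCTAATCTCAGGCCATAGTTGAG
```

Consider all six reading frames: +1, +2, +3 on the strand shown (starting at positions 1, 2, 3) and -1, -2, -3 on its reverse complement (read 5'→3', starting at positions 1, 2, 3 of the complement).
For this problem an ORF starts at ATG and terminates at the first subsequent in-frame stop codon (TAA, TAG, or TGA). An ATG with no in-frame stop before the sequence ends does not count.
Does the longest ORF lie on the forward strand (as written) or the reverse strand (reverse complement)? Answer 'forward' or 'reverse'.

forward

Reverse complement (5'→3'): CTCAACTATGGCCTGAGATTAGAACCTCCCATGTAGATGTTAGTGTGATGCAGTCTCC
Frame +1: GGA GAC TGC ATC ACA CTA ACA TCT ACA TGG GAG GTT CTA ATC TCA GGC CAT AGT TGA — no ATG→stop ORF.
Frame +2: GAG ACT GCA TCA CAC TAA CAT CTA CAT GGG AGG TTC TAA TCT CAG GCC ATA GTT GAG — no ATG→stop ORF.
Frame +3: AGA CTG CAT CAC ACT AAC ATC TAC ATG GGA GGT TCT AAT CTC AGG CCA TAG TTG — ATG at 27, stop TAG at 51 → 27 nt.
Frame -1: CTC AAC TAT GGC CTG AGA TTA GAA CCT CCC ATG TAG ATG TTA GTG TGA TGC AGT CTC — ATG at 31, stop TAG at 34 → 6 nt; ATG at 37, stop TGA at 46 → 12 nt.
Frame -2: TCA ACT ATG GCC TGA GAT TAG AAC CTC CCA TGT AGA TGT TAG TGT GAT GCA GTC TCC — ATG at 8, stop TGA at 14 → 9 nt.
Frame -3: CAA CTA TGG CCT GAG ATT AGA ACC TCC CAT GTA GAT GTT AGT GTG ATG CAG TCT — no ATG→stop ORF.
Forward-strand max 27 nt; reverse-strand max 12 nt. The forward strand has the longer ORF.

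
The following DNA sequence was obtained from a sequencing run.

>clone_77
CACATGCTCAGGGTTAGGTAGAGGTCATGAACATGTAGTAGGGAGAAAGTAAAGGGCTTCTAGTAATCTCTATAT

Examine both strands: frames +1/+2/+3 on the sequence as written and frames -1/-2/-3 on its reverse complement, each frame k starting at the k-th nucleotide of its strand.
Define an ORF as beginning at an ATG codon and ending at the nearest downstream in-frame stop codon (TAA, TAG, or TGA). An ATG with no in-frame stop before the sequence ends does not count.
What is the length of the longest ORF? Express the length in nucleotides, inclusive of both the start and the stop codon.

Reverse complement (5'→3'): ATATAGAGATTACTAGAAGCCCTTTACTTTCTCCCTACTACATGTTCATGACCTCTACCTAACCCTGAGCATGTG
Frame +1: CAC ATG CTC AGG GTT AGG TAG AGG TCA TGA ACA TGT AGT AGG GAG AAA GTA AAG GGC TTC TAG TAA TCT CTA TAT — ATG at 4, stop TAG at 19 → 18 nt.
Frame +2: ACA TGC TCA GGG TTA GGT AGA GGT CAT GAA CAT GTA GTA GGG AGA AAG TAA AGG GCT TCT AGT AAT CTC TAT — no ATG→stop ORF.
Frame +3: CAT GCT CAG GGT TAG GTA GAG GTC ATG AAC ATG TAG TAG GGA GAA AGT AAA GGG CTT CTA GTA ATC TCT ATA — ATG at 27, stop TAG at 36 → 12 nt; ATG at 33, stop TAG at 36 → 6 nt.
Frame -1: ATA TAG AGA TTA CTA GAA GCC CTT TAC TTT CTC CCT ACT ACA TGT TCA TGA CCT CTA CCT AAC CCT GAG CAT GTG — no ATG→stop ORF.
Frame -2: TAT AGA GAT TAC TAG AAG CCC TTT ACT TTC TCC CTA CTA CAT GTT CAT GAC CTC TAC CTA ACC CTG AGC ATG — no ATG→stop ORF.
Frame -3: ATA GAG ATT ACT AGA AGC CCT TTA CTT TCT CCC TAC TAC ATG TTC ATG ACC TCT ACC TAA CCC TGA GCA TGT — ATG at 42, stop TAA at 60 → 21 nt; ATG at 48, stop TAA at 60 → 15 nt.
Longest: frame -3, positions 42–62, 21 nt = 7 codons = 6 aa. → 21 nucleotides.

21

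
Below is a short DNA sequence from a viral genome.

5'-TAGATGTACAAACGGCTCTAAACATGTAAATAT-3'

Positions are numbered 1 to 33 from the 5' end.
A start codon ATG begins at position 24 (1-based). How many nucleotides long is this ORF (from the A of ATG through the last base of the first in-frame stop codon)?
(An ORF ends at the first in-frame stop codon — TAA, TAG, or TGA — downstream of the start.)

6

Codons from position 24: ATG (24–26), TAA (27–29).
TAA is the first in-frame stop; ORF spans 24–29, 6 nucleotides.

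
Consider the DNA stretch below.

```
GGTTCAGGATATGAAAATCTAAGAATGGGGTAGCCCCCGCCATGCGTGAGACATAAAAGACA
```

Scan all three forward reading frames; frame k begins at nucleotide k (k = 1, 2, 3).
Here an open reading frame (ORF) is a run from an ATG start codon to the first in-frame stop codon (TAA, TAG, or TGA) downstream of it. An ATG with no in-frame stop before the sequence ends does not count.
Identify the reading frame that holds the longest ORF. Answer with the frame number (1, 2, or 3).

3

Frame 1: GGT TCA GGA TAT GAA AAT CTA AGA ATG GGG TAG CCC CCG CCA TGC GTG AGA CAT AAA AGA — ATG at 25, stop TAG at 31 → 9 nt.
Frame 2: GTT CAG GAT ATG AAA ATC TAA GAA TGG GGT AGC CCC CGC CAT GCG TGA GAC ATA AAA GAC — ATG at 11, stop TAA at 20 → 12 nt.
Frame 3: TTC AGG ATA TGA AAA TCT AAG AAT GGG GTA GCC CCC GCC ATG CGT GAG ACA TAA AAG ACA — ATG at 42, stop TAA at 54 → 15 nt.
Longest ORF is 15 nt in frame 3 (positions 42–56).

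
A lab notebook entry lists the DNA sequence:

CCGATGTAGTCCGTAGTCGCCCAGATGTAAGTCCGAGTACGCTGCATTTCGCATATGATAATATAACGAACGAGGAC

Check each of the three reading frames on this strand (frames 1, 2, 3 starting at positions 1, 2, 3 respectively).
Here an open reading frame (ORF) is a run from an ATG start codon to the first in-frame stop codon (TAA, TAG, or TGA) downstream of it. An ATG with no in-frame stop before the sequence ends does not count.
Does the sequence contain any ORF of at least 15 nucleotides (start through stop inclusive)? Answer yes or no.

no

Frame 1: CCG ATG TAG TCC GTA GTC GCC CAG ATG TAA GTC CGA GTA CGC TGC ATT TCG CAT ATG ATA ATA TAA CGA ACG AGG — ATG at 4, stop TAG at 7 → 6 nt; ATG at 25, stop TAA at 28 → 6 nt; ATG at 55, stop TAA at 64 → 12 nt.
Frame 2: CGA TGT AGT CCG TAG TCG CCC AGA TGT AAG TCC GAG TAC GCT GCA TTT CGC ATA TGA TAA TAT AAC GAA CGA GGA — no ATG→stop ORF.
Frame 3: GAT GTA GTC CGT AGT CGC CCA GAT GTA AGT CCG AGT ACG CTG CAT TTC GCA TAT GAT AAT ATA ACG AAC GAG GAC — no ATG→stop ORF.
Largest ORF found is 12 nucleotides < 15, so no.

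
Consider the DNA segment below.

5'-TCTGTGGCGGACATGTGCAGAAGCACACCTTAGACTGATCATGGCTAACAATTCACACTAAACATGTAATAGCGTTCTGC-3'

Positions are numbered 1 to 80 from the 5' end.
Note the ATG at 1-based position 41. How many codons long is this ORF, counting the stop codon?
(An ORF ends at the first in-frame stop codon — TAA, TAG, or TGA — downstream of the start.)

Codons from position 41: ATG (41–43), GCT (44–46), AAC (47–49), AAT (50–52), TCA (53–55), CAC (56–58), TAA (59–61).
TAA is the first in-frame stop; that's 7 codons including the stop.

7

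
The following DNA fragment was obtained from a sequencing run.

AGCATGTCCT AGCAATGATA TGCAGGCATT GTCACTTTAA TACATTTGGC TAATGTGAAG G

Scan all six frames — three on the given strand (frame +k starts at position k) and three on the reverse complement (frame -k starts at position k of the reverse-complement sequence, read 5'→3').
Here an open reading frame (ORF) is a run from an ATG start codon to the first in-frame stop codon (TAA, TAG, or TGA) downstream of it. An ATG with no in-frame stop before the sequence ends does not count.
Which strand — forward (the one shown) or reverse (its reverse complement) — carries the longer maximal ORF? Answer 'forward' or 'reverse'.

Reverse complement (5'→3'): CCTTCACATTAGCCAAATGTATTAAAGTGACAATGCCTGCATATCATTGCTAGGACATGCT
Frame +1: AGC ATG TCC TAG CAA TGA TAT GCA GGC ATT GTC ACT TTA ATA CAT TTG GCT AAT GTG AAG — ATG at 4, stop TAG at 10 → 9 nt.
Frame +2: GCA TGT CCT AGC AAT GAT ATG CAG GCA TTG TCA CTT TAA TAC ATT TGG CTA ATG TGA AGG — ATG at 20, stop TAA at 38 → 21 nt; ATG at 53, stop TGA at 56 → 6 nt.
Frame +3: CAT GTC CTA GCA ATG ATA TGC AGG CAT TGT CAC TTT AAT ACA TTT GGC TAA TGT GAA — ATG at 15, stop TAA at 51 → 39 nt.
Frame -1: CCT TCA CAT TAG CCA AAT GTA TTA AAG TGA CAA TGC CTG CAT ATC ATT GCT AGG ACA TGC — no ATG→stop ORF.
Frame -2: CTT CAC ATT AGC CAA ATG TAT TAA AGT GAC AAT GCC TGC ATA TCA TTG CTA GGA CAT GCT — ATG at 17, stop TAA at 23 → 9 nt.
Frame -3: TTC ACA TTA GCC AAA TGT ATT AAA GTG ACA ATG CCT GCA TAT CAT TGC TAG GAC ATG — ATG at 33, stop TAG at 51 → 21 nt.
Forward-strand max 39 nt; reverse-strand max 21 nt. The forward strand has the longer ORF.

forward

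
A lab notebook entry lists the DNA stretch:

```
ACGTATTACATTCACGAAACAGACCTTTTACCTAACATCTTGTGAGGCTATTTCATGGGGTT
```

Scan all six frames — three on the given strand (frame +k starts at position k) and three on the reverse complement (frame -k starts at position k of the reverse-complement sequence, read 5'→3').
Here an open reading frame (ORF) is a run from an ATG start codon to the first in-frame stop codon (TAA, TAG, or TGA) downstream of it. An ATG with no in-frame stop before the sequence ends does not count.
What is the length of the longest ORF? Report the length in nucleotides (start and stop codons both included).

Reverse complement (5'→3'): AACCCCATGAAATAGCCTCACAAGATGTTAGGTAAAAGGTCTGTTTCGTGAATGTAATACGT
Frame +1: ACG TAT TAC ATT CAC GAA ACA GAC CTT TTA CCT AAC ATC TTG TGA GGC TAT TTC ATG GGG — no ATG→stop ORF.
Frame +2: CGT ATT ACA TTC ACG AAA CAG ACC TTT TAC CTA ACA TCT TGT GAG GCT ATT TCA TGG GGT — no ATG→stop ORF.
Frame +3: GTA TTA CAT TCA CGA AAC AGA CCT TTT ACC TAA CAT CTT GTG AGG CTA TTT CAT GGG GTT — no ATG→stop ORF.
Frame -1: AAC CCC ATG AAA TAG CCT CAC AAG ATG TTA GGT AAA AGG TCT GTT TCG TGA ATG TAA TAC — ATG at 7, stop TAG at 13 → 9 nt; ATG at 25, stop TGA at 49 → 27 nt; ATG at 52, stop TAA at 55 → 6 nt.
Frame -2: ACC CCA TGA AAT AGC CTC ACA AGA TGT TAG GTA AAA GGT CTG TTT CGT GAA TGT AAT ACG — no ATG→stop ORF.
Frame -3: CCC CAT GAA ATA GCC TCA CAA GAT GTT AGG TAA AAG GTC TGT TTC GTG AAT GTA ATA CGT — no ATG→stop ORF.
Longest: frame -1, positions 25–51, 27 nt = 9 codons = 8 aa. → 27 nucleotides.

27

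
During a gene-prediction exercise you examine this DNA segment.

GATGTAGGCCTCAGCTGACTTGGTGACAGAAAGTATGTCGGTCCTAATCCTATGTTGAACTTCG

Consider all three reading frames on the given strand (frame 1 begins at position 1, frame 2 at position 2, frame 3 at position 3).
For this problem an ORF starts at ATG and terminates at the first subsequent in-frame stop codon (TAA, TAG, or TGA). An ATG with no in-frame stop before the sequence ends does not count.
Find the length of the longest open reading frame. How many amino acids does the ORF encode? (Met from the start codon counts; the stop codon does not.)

Frame 1: GAT GTA GGC CTC AGC TGA CTT GGT GAC AGA AAG TAT GTC GGT CCT AAT CCT ATG TTG AAC TTC — no ATG→stop ORF.
Frame 2: ATG TAG GCC TCA GCT GAC TTG GTG ACA GAA AGT ATG TCG GTC CTA ATC CTA TGT TGA ACT TCG — ATG at 2, stop TAG at 5 → 6 nt; ATG at 35, stop TGA at 56 → 24 nt.
Frame 3: TGT AGG CCT CAG CTG ACT TGG TGA CAG AAA GTA TGT CGG TCC TAA TCC TAT GTT GAA CTT — no ATG→stop ORF.
Longest: frame 2, positions 35–58, 24 nt = 8 codons = 7 aa. → 7 amino acids.

7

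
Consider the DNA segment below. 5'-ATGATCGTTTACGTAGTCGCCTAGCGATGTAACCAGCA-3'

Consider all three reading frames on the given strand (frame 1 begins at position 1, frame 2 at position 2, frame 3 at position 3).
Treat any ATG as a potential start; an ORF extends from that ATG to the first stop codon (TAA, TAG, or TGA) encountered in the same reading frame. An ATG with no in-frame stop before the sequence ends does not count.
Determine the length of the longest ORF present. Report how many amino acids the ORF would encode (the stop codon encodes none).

7

Frame 1: ATG ATC GTT TAC GTA GTC GCC TAG CGA TGT AAC CAG — ATG at 1, stop TAG at 22 → 24 nt.
Frame 2: TGA TCG TTT ACG TAG TCG CCT AGC GAT GTA ACC AGC — no ATG→stop ORF.
Frame 3: GAT CGT TTA CGT AGT CGC CTA GCG ATG TAA CCA GCA — ATG at 27, stop TAA at 30 → 6 nt.
Longest: frame 1, positions 1–24, 24 nt = 8 codons = 7 aa. → 7 amino acids.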